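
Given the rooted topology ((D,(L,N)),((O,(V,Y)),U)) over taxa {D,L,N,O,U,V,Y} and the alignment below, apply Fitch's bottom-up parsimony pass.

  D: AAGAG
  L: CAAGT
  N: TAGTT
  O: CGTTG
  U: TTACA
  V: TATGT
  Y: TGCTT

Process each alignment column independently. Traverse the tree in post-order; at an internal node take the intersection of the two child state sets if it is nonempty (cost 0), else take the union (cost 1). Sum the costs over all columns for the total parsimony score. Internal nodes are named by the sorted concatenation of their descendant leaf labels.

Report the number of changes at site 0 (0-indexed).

3

site 0, node LN: L={C} ∪ N={T} → {C,T} (+1)
site 0, node DLN: D={A} ∪ LN={C,T} → {A,C,T} (+1)
site 0, node VY: V={T} ∩ Y={T} → {T} (+0)
site 0, node OVY: O={C} ∪ VY={T} → {C,T} (+1)
site 0, node OUVY: OVY={C,T} ∩ U={T} → {T} (+0)
site 0, node DLNOUVY: DLN={A,C,T} ∩ OUVY={T} → {T} (+0)
site 1, node LN: L={A} ∩ N={A} → {A} (+0)
site 1, node DLN: D={A} ∩ LN={A} → {A} (+0)
site 1, node VY: V={A} ∪ Y={G} → {A,G} (+1)
site 1, node OVY: O={G} ∩ VY={A,G} → {G} (+0)
site 1, node OUVY: OVY={G} ∪ U={T} → {G,T} (+1)
site 1, node DLNOUVY: DLN={A} ∪ OUVY={G,T} → {A,G,T} (+1)
site 2, node LN: L={A} ∪ N={G} → {A,G} (+1)
site 2, node DLN: D={G} ∩ LN={A,G} → {G} (+0)
site 2, node VY: V={T} ∪ Y={C} → {C,T} (+1)
site 2, node OVY: O={T} ∩ VY={C,T} → {T} (+0)
site 2, node OUVY: OVY={T} ∪ U={A} → {A,T} (+1)
site 2, node DLNOUVY: DLN={G} ∪ OUVY={A,T} → {A,G,T} (+1)
site 3, node LN: L={G} ∪ N={T} → {G,T} (+1)
site 3, node DLN: D={A} ∪ LN={G,T} → {A,G,T} (+1)
site 3, node VY: V={G} ∪ Y={T} → {G,T} (+1)
site 3, node OVY: O={T} ∩ VY={G,T} → {T} (+0)
site 3, node OUVY: OVY={T} ∪ U={C} → {C,T} (+1)
site 3, node DLNOUVY: DLN={A,G,T} ∩ OUVY={C,T} → {T} (+0)
site 4, node LN: L={T} ∩ N={T} → {T} (+0)
site 4, node DLN: D={G} ∪ LN={T} → {G,T} (+1)
site 4, node VY: V={T} ∩ Y={T} → {T} (+0)
site 4, node OVY: O={G} ∪ VY={T} → {G,T} (+1)
site 4, node OUVY: OVY={G,T} ∪ U={A} → {A,G,T} (+1)
site 4, node DLNOUVY: DLN={G,T} ∩ OUVY={A,G,T} → {G,T} (+0)
per-site changes: [3, 3, 4, 4, 3]; total = 17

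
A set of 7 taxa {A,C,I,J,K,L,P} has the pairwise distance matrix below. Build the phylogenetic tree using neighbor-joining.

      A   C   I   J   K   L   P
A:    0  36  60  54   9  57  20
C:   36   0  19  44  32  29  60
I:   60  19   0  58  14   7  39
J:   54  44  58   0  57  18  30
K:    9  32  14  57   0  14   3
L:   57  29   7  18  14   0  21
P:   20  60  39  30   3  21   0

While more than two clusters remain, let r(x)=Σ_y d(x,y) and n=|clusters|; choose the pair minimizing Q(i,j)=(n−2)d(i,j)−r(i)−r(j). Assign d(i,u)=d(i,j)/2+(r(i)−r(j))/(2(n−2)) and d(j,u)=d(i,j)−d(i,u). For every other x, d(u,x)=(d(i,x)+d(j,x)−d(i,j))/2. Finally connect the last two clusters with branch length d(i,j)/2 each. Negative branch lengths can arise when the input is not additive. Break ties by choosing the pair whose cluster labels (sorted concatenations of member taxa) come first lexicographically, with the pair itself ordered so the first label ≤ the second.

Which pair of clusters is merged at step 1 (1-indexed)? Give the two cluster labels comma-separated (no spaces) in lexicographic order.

C,I

iteration 1: select C,I (d=19, Q=-322); attach at lengths (59/5, 36/5); label the merged cluster CI
  updated: d(A,CI)=77/2, d(CI,J)=83/2, d(CI,K)=27/2, d(CI,L)=17/2, d(CI,P)=40
iteration 2: select J,L (d=18, Q=-247); attach at lengths (77/4, -5/4); label the merged cluster JL
  updated: d(A,JL)=93/2, d(CI,JL)=16, d(JL,K)=53/2, d(JL,P)=33/2
iteration 3: select CI,JL (d=16, Q=-331/2); attach at lengths (101/12, 91/12); label the merged cluster CIJL
  updated: d(A,CIJL)=69/2, d(CIJL,K)=12, d(CIJL,P)=81/4
iteration 4: select A,K (d=9, Q=-139/2); attach at lengths (115/8, -43/8); label the merged cluster AK
  updated: d(AK,CIJL)=75/4, d(AK,P)=7
iteration 5: select AK,CIJL (d=75/4, Q=-46); attach at lengths (11/4, 16); label the merged cluster ACIJKL
  updated: d(ACIJKL,P)=17/4
iteration 6: select ACIJKL,P (d=17/4); attach at lengths (17/8, 17/8); label the merged cluster ACIJKLP
final tree: (((A:115/8,K:-43/8):11/4,((C:59/5,I:36/5):101/12,(J:77/4,L:-5/4):91/12):16):17/8,P:17/8)
total length: 85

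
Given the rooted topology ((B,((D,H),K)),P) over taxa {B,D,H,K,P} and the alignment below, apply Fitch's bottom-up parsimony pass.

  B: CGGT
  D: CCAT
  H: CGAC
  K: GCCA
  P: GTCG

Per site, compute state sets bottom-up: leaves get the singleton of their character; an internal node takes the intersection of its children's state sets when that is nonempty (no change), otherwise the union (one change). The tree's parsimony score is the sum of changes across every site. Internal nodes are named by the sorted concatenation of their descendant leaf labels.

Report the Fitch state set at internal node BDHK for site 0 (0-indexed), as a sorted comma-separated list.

[col 0] DH: children D:{C}, H:{C} ∩→ {C}; cost 0
[col 0] DHK: children DH:{C}, K:{G} ∪→ {C,G}; cost 1
[col 0] BDHK: children B:{C}, DHK:{C,G} ∩→ {C}; cost 0
[col 0] BDHKP: children BDHK:{C}, P:{G} ∪→ {C,G}; cost 1
[col 1] DH: children D:{C}, H:{G} ∪→ {C,G}; cost 1
[col 1] DHK: children DH:{C,G}, K:{C} ∩→ {C}; cost 0
[col 1] BDHK: children B:{G}, DHK:{C} ∪→ {C,G}; cost 1
[col 1] BDHKP: children BDHK:{C,G}, P:{T} ∪→ {C,G,T}; cost 1
[col 2] DH: children D:{A}, H:{A} ∩→ {A}; cost 0
[col 2] DHK: children DH:{A}, K:{C} ∪→ {A,C}; cost 1
[col 2] BDHK: children B:{G}, DHK:{A,C} ∪→ {A,C,G}; cost 1
[col 2] BDHKP: children BDHK:{A,C,G}, P:{C} ∩→ {C}; cost 0
[col 3] DH: children D:{T}, H:{C} ∪→ {C,T}; cost 1
[col 3] DHK: children DH:{C,T}, K:{A} ∪→ {A,C,T}; cost 1
[col 3] BDHK: children B:{T}, DHK:{A,C,T} ∩→ {T}; cost 0
[col 3] BDHKP: children BDHK:{T}, P:{G} ∪→ {G,T}; cost 1
per-site changes: [2, 3, 2, 3]; total = 10

C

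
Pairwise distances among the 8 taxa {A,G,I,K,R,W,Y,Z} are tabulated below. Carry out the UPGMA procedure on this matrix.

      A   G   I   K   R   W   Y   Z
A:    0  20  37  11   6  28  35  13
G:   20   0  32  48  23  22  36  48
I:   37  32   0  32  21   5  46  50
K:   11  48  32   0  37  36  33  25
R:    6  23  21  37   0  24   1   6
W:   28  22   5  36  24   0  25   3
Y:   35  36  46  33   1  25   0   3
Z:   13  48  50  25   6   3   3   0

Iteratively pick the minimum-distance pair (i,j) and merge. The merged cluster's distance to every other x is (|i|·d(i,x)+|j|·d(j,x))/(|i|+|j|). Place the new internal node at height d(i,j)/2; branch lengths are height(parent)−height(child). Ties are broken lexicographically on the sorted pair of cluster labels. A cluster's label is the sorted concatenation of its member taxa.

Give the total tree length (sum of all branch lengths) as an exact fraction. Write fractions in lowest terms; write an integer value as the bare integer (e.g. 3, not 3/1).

25769/336

iteration 1: select R,Y (d=1); attach at lengths (1/2, 1/2); label the merged cluster RY
  updated: d(A,RY)=41/2, d(G,RY)=59/2, d(I,RY)=67/2, d(K,RY)=35, d(RY,W)=49/2, d(RY,Z)=9/2
iteration 2: select W,Z (d=3); attach at lengths (3/2, 3/2); label the merged cluster WZ
  updated: d(A,WZ)=41/2, d(G,WZ)=35, d(I,WZ)=55/2, d(K,WZ)=61/2, d(RY,WZ)=29/2
iteration 3: select A,K (d=11); attach at lengths (11/2, 11/2); label the merged cluster AK
  updated: d(AK,G)=34, d(AK,I)=69/2, d(AK,RY)=111/4, d(AK,WZ)=51/2
iteration 4: select RY,WZ (d=29/2); attach at lengths (27/4, 23/4); label the merged cluster RWYZ
  updated: d(AK,RWYZ)=213/8, d(G,RWYZ)=129/4, d(I,RWYZ)=61/2
iteration 5: select AK,RWYZ (d=213/8); attach at lengths (125/16, 97/16); label the merged cluster AKRWYZ
  updated: d(AKRWYZ,G)=197/6, d(AKRWYZ,I)=191/6
iteration 6: select AKRWYZ,I (d=191/6); attach at lengths (125/48, 191/12); label the merged cluster AIKRWYZ
  updated: d(AIKRWYZ,G)=229/7
iteration 7: select AIKRWYZ,G (d=229/7); attach at lengths (37/84, 229/14); label the merged cluster AGIKRWYZ
final tree: ((((A:11/2,K:11/2):125/16,((R:1/2,Y:1/2):27/4,(W:3/2,Z:3/2):23/4):97/16):125/48,I:191/12):37/84,G:229/14)
total length: 25769/336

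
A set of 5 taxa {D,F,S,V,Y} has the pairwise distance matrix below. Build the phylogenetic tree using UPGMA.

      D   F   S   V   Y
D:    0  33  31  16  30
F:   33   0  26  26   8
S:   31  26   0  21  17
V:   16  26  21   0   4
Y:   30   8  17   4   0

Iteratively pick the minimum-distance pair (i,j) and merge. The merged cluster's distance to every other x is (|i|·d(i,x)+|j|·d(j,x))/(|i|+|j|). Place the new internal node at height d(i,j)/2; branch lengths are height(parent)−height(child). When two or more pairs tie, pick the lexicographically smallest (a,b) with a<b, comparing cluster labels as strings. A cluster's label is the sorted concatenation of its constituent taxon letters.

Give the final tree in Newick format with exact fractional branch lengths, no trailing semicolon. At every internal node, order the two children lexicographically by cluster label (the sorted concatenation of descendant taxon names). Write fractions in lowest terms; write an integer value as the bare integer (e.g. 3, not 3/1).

(D:55/4,((F:17/2,(V:2,Y:2):13/2):13/6,S:32/3):37/12)

iteration 1: select V,Y (d=4); attach at lengths (2, 2); label the merged cluster VY
  updated: d(D,VY)=23, d(F,VY)=17, d(S,VY)=19
iteration 2: select F,VY (d=17); attach at lengths (17/2, 13/2); label the merged cluster FVY
  updated: d(D,FVY)=79/3, d(FVY,S)=64/3
iteration 3: select FVY,S (d=64/3); attach at lengths (13/6, 32/3); label the merged cluster FSVY
  updated: d(D,FSVY)=55/2
iteration 4: select D,FSVY (d=55/2); attach at lengths (55/4, 37/12); label the merged cluster DFSVY
final tree: (D:55/4,((F:17/2,(V:2,Y:2):13/2):13/6,S:32/3):37/12)
total length: 146/3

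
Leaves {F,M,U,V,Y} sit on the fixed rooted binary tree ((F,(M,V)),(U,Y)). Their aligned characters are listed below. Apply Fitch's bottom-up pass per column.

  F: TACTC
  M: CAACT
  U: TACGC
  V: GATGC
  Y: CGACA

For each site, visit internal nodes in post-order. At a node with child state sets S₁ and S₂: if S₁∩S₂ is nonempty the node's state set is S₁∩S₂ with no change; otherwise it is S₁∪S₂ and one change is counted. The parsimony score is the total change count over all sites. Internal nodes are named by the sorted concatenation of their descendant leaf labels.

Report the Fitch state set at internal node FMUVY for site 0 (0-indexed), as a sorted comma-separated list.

C,T

[col 0] MV: children M:{C}, V:{G} ∪→ {C,G}; cost 1
[col 0] FMV: children F:{T}, MV:{C,G} ∪→ {C,G,T}; cost 1
[col 0] UY: children U:{T}, Y:{C} ∪→ {C,T}; cost 1
[col 0] FMUVY: children FMV:{C,G,T}, UY:{C,T} ∩→ {C,T}; cost 0
[col 1] MV: children M:{A}, V:{A} ∩→ {A}; cost 0
[col 1] FMV: children F:{A}, MV:{A} ∩→ {A}; cost 0
[col 1] UY: children U:{A}, Y:{G} ∪→ {A,G}; cost 1
[col 1] FMUVY: children FMV:{A}, UY:{A,G} ∩→ {A}; cost 0
[col 2] MV: children M:{A}, V:{T} ∪→ {A,T}; cost 1
[col 2] FMV: children F:{C}, MV:{A,T} ∪→ {A,C,T}; cost 1
[col 2] UY: children U:{C}, Y:{A} ∪→ {A,C}; cost 1
[col 2] FMUVY: children FMV:{A,C,T}, UY:{A,C} ∩→ {A,C}; cost 0
[col 3] MV: children M:{C}, V:{G} ∪→ {C,G}; cost 1
[col 3] FMV: children F:{T}, MV:{C,G} ∪→ {C,G,T}; cost 1
[col 3] UY: children U:{G}, Y:{C} ∪→ {C,G}; cost 1
[col 3] FMUVY: children FMV:{C,G,T}, UY:{C,G} ∩→ {C,G}; cost 0
[col 4] MV: children M:{T}, V:{C} ∪→ {C,T}; cost 1
[col 4] FMV: children F:{C}, MV:{C,T} ∩→ {C}; cost 0
[col 4] UY: children U:{C}, Y:{A} ∪→ {A,C}; cost 1
[col 4] FMUVY: children FMV:{C}, UY:{A,C} ∩→ {C}; cost 0
per-site changes: [3, 1, 3, 3, 2]; total = 12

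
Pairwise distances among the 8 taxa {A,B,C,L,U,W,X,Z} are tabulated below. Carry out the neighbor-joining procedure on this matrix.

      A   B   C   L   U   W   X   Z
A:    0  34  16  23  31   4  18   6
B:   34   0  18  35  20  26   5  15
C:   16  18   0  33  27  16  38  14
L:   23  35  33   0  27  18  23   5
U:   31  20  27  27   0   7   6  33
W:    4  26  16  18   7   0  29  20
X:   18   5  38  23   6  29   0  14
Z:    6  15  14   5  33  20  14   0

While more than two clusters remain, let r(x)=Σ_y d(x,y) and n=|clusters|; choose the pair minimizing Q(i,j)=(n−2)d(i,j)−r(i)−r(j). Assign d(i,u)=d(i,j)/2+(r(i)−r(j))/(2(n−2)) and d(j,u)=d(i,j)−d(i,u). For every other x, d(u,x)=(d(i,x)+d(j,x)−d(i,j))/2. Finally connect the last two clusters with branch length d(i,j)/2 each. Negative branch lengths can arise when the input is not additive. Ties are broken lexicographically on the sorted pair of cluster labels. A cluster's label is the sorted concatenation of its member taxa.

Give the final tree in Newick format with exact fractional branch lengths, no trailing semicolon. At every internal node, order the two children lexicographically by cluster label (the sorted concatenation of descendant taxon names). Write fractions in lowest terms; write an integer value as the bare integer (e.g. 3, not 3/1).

step 1: merge (B,X) at d=5, Q=-256; branch lengths B→25/6, X→5/6; new cluster BX
  updated: d(A,BX)=47/2, d(BX,C)=51/2, d(BX,L)=53/2, d(BX,U)=21/2, d(BX,W)=25, d(BX,Z)=12
step 2: merge (BX,U) at d=21/2, Q=-206; branch lengths BX→4, U→13/2; new cluster BUX
  updated: d(A,BUX)=22, d(BUX,C)=21, d(BUX,L)=43/2, d(BUX,W)=43/4, d(BUX,Z)=69/4
step 3: merge (L,Z) at d=5, Q=-571/4; branch lengths L→233/32, Z→-73/32; new cluster LZ
  updated: d(A,LZ)=12, d(BUX,LZ)=135/8, d(C,LZ)=21, d(LZ,W)=33/2
step 4: merge (A,W) at d=4, Q=-357/4; branch lengths A→25/8, W→7/8; new cluster AW
  updated: d(AW,BUX)=115/8, d(AW,C)=14, d(AW,LZ)=49/4
step 5: merge (AW,C) at d=14, Q=-549/8; branch lengths AW→101/32, C→347/32; new cluster ACW
  updated: d(ACW,BUX)=171/16, d(ACW,LZ)=77/8
step 6: merge (ACW,BUX) at d=171/16, Q=-595/16; branch lengths ACW→55/32, BUX→287/32; new cluster ABCUWX
  updated: d(ABCUWX,LZ)=253/32
step 7: merge (ABCUWX,LZ) at d=253/32; branch lengths ABCUWX→253/64, LZ→253/64; new cluster ABCLUWXZ
final tree: ((((A:25/8,W:7/8):101/32,C:347/32):55/32,((B:25/6,X:5/6):4,U:13/2):287/32):253/64,(L:233/32,Z:-73/32):253/64)
total length: 1827/32

((((A:25/8,W:7/8):101/32,C:347/32):55/32,((B:25/6,X:5/6):4,U:13/2):287/32):253/64,(L:233/32,Z:-73/32):253/64)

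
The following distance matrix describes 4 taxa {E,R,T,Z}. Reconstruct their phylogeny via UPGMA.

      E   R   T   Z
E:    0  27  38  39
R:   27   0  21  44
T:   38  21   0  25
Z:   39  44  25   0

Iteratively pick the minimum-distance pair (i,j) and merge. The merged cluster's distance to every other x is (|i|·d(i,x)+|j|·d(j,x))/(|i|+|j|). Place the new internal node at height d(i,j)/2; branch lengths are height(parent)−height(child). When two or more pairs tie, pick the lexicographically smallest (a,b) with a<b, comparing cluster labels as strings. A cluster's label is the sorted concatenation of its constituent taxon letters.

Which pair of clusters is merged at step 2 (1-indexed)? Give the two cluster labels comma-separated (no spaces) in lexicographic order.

E,RT

iteration 1: select R,T (d=21); attach at lengths (21/2, 21/2); label the merged cluster RT
  updated: d(E,RT)=65/2, d(RT,Z)=69/2
iteration 2: select E,RT (d=65/2); attach at lengths (65/4, 23/4); label the merged cluster ERT
  updated: d(ERT,Z)=36
iteration 3: select ERT,Z (d=36); attach at lengths (7/4, 18); label the merged cluster ERTZ
final tree: ((E:65/4,(R:21/2,T:21/2):23/4):7/4,Z:18)
total length: 251/4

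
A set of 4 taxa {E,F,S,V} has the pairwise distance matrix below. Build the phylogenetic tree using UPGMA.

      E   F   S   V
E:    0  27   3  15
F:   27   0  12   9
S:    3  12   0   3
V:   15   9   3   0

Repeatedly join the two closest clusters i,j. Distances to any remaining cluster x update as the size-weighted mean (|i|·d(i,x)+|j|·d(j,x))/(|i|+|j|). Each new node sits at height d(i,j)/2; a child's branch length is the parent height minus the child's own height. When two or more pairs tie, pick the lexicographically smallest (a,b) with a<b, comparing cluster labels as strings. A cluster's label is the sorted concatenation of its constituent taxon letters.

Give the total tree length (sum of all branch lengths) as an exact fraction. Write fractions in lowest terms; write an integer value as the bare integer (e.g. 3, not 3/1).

iteration 1: select E,S (d=3); attach at lengths (3/2, 3/2); label the merged cluster ES
  updated: d(ES,F)=39/2, d(ES,V)=9
iteration 2: select ES,V (d=9); attach at lengths (3, 9/2); label the merged cluster ESV
  updated: d(ESV,F)=16
iteration 3: select ESV,F (d=16); attach at lengths (7/2, 8); label the merged cluster EFSV
final tree: (((E:3/2,S:3/2):3,V:9/2):7/2,F:8)
total length: 22

22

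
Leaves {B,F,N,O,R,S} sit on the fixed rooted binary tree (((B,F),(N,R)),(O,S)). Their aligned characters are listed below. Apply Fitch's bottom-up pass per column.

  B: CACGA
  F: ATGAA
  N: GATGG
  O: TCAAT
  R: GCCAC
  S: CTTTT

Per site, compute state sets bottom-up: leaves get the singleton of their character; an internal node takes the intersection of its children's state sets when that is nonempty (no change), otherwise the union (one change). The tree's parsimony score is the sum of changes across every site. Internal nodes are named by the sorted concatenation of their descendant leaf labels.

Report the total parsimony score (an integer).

BF@0: {C} ∪ {A} = {A,C} (union, +1)
NR@0: {G} ∩ {G} = {G} (intersection, +0)
BFNR@0: {A,C} ∪ {G} = {A,C,G} (union, +1)
OS@0: {T} ∪ {C} = {C,T} (union, +1)
BFNORS@0: {A,C,G} ∩ {C,T} = {C} (intersection, +0)
BF@1: {A} ∪ {T} = {A,T} (union, +1)
NR@1: {A} ∪ {C} = {A,C} (union, +1)
BFNR@1: {A,T} ∩ {A,C} = {A} (intersection, +0)
OS@1: {C} ∪ {T} = {C,T} (union, +1)
BFNORS@1: {A} ∪ {C,T} = {A,C,T} (union, +1)
BF@2: {C} ∪ {G} = {C,G} (union, +1)
NR@2: {T} ∪ {C} = {C,T} (union, +1)
BFNR@2: {C,G} ∩ {C,T} = {C} (intersection, +0)
OS@2: {A} ∪ {T} = {A,T} (union, +1)
BFNORS@2: {C} ∪ {A,T} = {A,C,T} (union, +1)
BF@3: {G} ∪ {A} = {A,G} (union, +1)
NR@3: {G} ∪ {A} = {A,G} (union, +1)
BFNR@3: {A,G} ∩ {A,G} = {A,G} (intersection, +0)
OS@3: {A} ∪ {T} = {A,T} (union, +1)
BFNORS@3: {A,G} ∩ {A,T} = {A} (intersection, +0)
BF@4: {A} ∩ {A} = {A} (intersection, +0)
NR@4: {G} ∪ {C} = {C,G} (union, +1)
BFNR@4: {A} ∪ {C,G} = {A,C,G} (union, +1)
OS@4: {T} ∩ {T} = {T} (intersection, +0)
BFNORS@4: {A,C,G} ∪ {T} = {A,C,G,T} (union, +1)
per-site changes: [3, 4, 4, 3, 3]; total = 17

17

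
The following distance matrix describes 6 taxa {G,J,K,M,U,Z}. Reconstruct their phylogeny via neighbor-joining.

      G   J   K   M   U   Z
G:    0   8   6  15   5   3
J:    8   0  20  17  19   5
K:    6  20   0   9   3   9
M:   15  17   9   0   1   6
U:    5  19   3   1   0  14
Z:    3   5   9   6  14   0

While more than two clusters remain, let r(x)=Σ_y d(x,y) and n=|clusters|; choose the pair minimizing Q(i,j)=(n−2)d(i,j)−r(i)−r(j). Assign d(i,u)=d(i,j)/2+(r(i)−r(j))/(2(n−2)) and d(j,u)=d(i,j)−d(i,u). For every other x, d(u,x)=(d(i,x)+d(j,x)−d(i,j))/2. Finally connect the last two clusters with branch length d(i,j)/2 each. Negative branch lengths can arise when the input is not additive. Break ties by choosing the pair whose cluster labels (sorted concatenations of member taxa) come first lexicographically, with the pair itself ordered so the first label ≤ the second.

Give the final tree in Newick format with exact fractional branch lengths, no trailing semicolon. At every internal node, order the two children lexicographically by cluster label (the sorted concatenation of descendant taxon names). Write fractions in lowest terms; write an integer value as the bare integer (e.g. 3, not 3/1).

((((G:0,(J:13/2,Z:-3/2):3):43/8,K:17/8):27/8,M:21/8):-13/16,U:-13/16)

1. join J+Z (d=5, Q=-86) ⇒ JZ; edges |J|=13/2, |Z|=-3/2
  updated: d(G,JZ)=3, d(JZ,K)=12, d(JZ,M)=9, d(JZ,U)=14
2. join G+JZ (d=3, Q=-58) ⇒ GJZ; edges |G|=0, |JZ|=3
  updated: d(GJZ,K)=15/2, d(GJZ,M)=21/2, d(GJZ,U)=8
3. join GJZ+K (d=15/2, Q=-61/2) ⇒ GJKZ; edges |GJZ|=43/8, |K|=17/8
  updated: d(GJKZ,M)=6, d(GJKZ,U)=7/4
4. join GJKZ+M (d=6, Q=-35/4) ⇒ GJKMZ; edges |GJKZ|=27/8, |M|=21/8
  updated: d(GJKMZ,U)=-13/8
5. join GJKMZ+U (d=-13/8) ⇒ GJKMUZ; edges |GJKMZ|=-13/16, |U|=-13/16
final tree: ((((G:0,(J:13/2,Z:-3/2):3):43/8,K:17/8):27/8,M:21/8):-13/16,U:-13/16)
total length: 159/8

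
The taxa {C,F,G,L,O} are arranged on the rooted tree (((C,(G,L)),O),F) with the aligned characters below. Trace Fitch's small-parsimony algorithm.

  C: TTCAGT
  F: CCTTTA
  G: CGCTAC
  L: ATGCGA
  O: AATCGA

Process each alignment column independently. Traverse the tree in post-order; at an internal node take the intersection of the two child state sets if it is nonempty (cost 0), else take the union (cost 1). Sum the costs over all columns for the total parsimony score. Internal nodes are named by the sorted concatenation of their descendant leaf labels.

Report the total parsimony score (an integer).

[col 0] GL: children G:{C}, L:{A} ∪→ {A,C}; cost 1
[col 0] CGL: children C:{T}, GL:{A,C} ∪→ {A,C,T}; cost 1
[col 0] CGLO: children CGL:{A,C,T}, O:{A} ∩→ {A}; cost 0
[col 0] CFGLO: children CGLO:{A}, F:{C} ∪→ {A,C}; cost 1
[col 1] GL: children G:{G}, L:{T} ∪→ {G,T}; cost 1
[col 1] CGL: children C:{T}, GL:{G,T} ∩→ {T}; cost 0
[col 1] CGLO: children CGL:{T}, O:{A} ∪→ {A,T}; cost 1
[col 1] CFGLO: children CGLO:{A,T}, F:{C} ∪→ {A,C,T}; cost 1
[col 2] GL: children G:{C}, L:{G} ∪→ {C,G}; cost 1
[col 2] CGL: children C:{C}, GL:{C,G} ∩→ {C}; cost 0
[col 2] CGLO: children CGL:{C}, O:{T} ∪→ {C,T}; cost 1
[col 2] CFGLO: children CGLO:{C,T}, F:{T} ∩→ {T}; cost 0
[col 3] GL: children G:{T}, L:{C} ∪→ {C,T}; cost 1
[col 3] CGL: children C:{A}, GL:{C,T} ∪→ {A,C,T}; cost 1
[col 3] CGLO: children CGL:{A,C,T}, O:{C} ∩→ {C}; cost 0
[col 3] CFGLO: children CGLO:{C}, F:{T} ∪→ {C,T}; cost 1
[col 4] GL: children G:{A}, L:{G} ∪→ {A,G}; cost 1
[col 4] CGL: children C:{G}, GL:{A,G} ∩→ {G}; cost 0
[col 4] CGLO: children CGL:{G}, O:{G} ∩→ {G}; cost 0
[col 4] CFGLO: children CGLO:{G}, F:{T} ∪→ {G,T}; cost 1
[col 5] GL: children G:{C}, L:{A} ∪→ {A,C}; cost 1
[col 5] CGL: children C:{T}, GL:{A,C} ∪→ {A,C,T}; cost 1
[col 5] CGLO: children CGL:{A,C,T}, O:{A} ∩→ {A}; cost 0
[col 5] CFGLO: children CGLO:{A}, F:{A} ∩→ {A}; cost 0
per-site changes: [3, 3, 2, 3, 2, 2]; total = 15

15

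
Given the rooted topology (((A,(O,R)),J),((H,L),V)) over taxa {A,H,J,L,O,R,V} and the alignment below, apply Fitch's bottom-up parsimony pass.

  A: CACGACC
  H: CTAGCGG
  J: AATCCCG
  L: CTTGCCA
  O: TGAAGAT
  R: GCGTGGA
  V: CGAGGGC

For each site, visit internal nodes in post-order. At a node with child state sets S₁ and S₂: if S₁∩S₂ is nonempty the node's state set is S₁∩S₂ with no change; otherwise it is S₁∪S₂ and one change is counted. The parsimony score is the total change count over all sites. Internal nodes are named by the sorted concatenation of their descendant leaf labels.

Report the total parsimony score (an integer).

site 0, node OR: O={T} ∪ R={G} → {G,T} (+1)
site 0, node AOR: A={C} ∪ OR={G,T} → {C,G,T} (+1)
site 0, node AJOR: AOR={C,G,T} ∪ J={A} → {A,C,G,T} (+1)
site 0, node HL: H={C} ∩ L={C} → {C} (+0)
site 0, node HLV: HL={C} ∩ V={C} → {C} (+0)
site 0, node AHJLORV: AJOR={A,C,G,T} ∩ HLV={C} → {C} (+0)
site 1, node OR: O={G} ∪ R={C} → {C,G} (+1)
site 1, node AOR: A={A} ∪ OR={C,G} → {A,C,G} (+1)
site 1, node AJOR: AOR={A,C,G} ∩ J={A} → {A} (+0)
site 1, node HL: H={T} ∩ L={T} → {T} (+0)
site 1, node HLV: HL={T} ∪ V={G} → {G,T} (+1)
site 1, node AHJLORV: AJOR={A} ∪ HLV={G,T} → {A,G,T} (+1)
site 2, node OR: O={A} ∪ R={G} → {A,G} (+1)
site 2, node AOR: A={C} ∪ OR={A,G} → {A,C,G} (+1)
site 2, node AJOR: AOR={A,C,G} ∪ J={T} → {A,C,G,T} (+1)
site 2, node HL: H={A} ∪ L={T} → {A,T} (+1)
site 2, node HLV: HL={A,T} ∩ V={A} → {A} (+0)
site 2, node AHJLORV: AJOR={A,C,G,T} ∩ HLV={A} → {A} (+0)
site 3, node OR: O={A} ∪ R={T} → {A,T} (+1)
site 3, node AOR: A={G} ∪ OR={A,T} → {A,G,T} (+1)
site 3, node AJOR: AOR={A,G,T} ∪ J={C} → {A,C,G,T} (+1)
site 3, node HL: H={G} ∩ L={G} → {G} (+0)
site 3, node HLV: HL={G} ∩ V={G} → {G} (+0)
site 3, node AHJLORV: AJOR={A,C,G,T} ∩ HLV={G} → {G} (+0)
site 4, node OR: O={G} ∩ R={G} → {G} (+0)
site 4, node AOR: A={A} ∪ OR={G} → {A,G} (+1)
site 4, node AJOR: AOR={A,G} ∪ J={C} → {A,C,G} (+1)
site 4, node HL: H={C} ∩ L={C} → {C} (+0)
site 4, node HLV: HL={C} ∪ V={G} → {C,G} (+1)
site 4, node AHJLORV: AJOR={A,C,G} ∩ HLV={C,G} → {C,G} (+0)
site 5, node OR: O={A} ∪ R={G} → {A,G} (+1)
site 5, node AOR: A={C} ∪ OR={A,G} → {A,C,G} (+1)
site 5, node AJOR: AOR={A,C,G} ∩ J={C} → {C} (+0)
site 5, node HL: H={G} ∪ L={C} → {C,G} (+1)
site 5, node HLV: HL={C,G} ∩ V={G} → {G} (+0)
site 5, node AHJLORV: AJOR={C} ∪ HLV={G} → {C,G} (+1)
site 6, node OR: O={T} ∪ R={A} → {A,T} (+1)
site 6, node AOR: A={C} ∪ OR={A,T} → {A,C,T} (+1)
site 6, node AJOR: AOR={A,C,T} ∪ J={G} → {A,C,G,T} (+1)
site 6, node HL: H={G} ∪ L={A} → {A,G} (+1)
site 6, node HLV: HL={A,G} ∪ V={C} → {A,C,G} (+1)
site 6, node AHJLORV: AJOR={A,C,G,T} ∩ HLV={A,C,G} → {A,C,G} (+0)
per-site changes: [3, 4, 4, 3, 3, 4, 5]; total = 26

26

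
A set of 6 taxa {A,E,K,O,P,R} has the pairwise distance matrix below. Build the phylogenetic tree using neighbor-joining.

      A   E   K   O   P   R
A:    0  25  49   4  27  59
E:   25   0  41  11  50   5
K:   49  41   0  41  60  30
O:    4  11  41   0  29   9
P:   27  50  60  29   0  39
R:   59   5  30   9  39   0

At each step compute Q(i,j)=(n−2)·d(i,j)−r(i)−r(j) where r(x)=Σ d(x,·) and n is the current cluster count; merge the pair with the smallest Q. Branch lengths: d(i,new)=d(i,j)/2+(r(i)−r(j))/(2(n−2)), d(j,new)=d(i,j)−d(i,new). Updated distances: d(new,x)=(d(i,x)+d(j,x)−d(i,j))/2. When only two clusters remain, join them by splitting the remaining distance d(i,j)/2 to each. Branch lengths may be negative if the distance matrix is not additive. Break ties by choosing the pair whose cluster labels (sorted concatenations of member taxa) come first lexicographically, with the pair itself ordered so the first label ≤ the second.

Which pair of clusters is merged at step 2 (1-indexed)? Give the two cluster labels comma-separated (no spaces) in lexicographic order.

iteration 1: select A,P (d=27, Q=-261); attach at lengths (67/8, 149/8); label the merged cluster AP
  updated: d(AP,E)=24, d(AP,K)=41, d(AP,O)=3, d(AP,R)=71/2
iteration 2: select AP,O (d=3, Q=-317/2); attach at lengths (97/12, -61/12); label the merged cluster AOP
  updated: d(AOP,E)=16, d(AOP,K)=79/2, d(AOP,R)=83/4
iteration 3: select AOP,K (d=79/2, Q=-431/4); attach at lengths (179/16, 453/16); label the merged cluster AKOP
  updated: d(AKOP,E)=35/4, d(AKOP,R)=45/8
iteration 4: select AKOP,E (d=35/4, Q=-155/8); attach at lengths (75/16, 65/16); label the merged cluster AEKOP
  updated: d(AEKOP,R)=15/16
iteration 5: select AEKOP,R (d=15/16); attach at lengths (15/32, 15/32); label the merged cluster AEKOPR
final tree: (((((A:67/8,P:149/8):97/12,O:-61/12):179/16,K:453/16):75/16,E:65/16):15/32,R:15/32)
total length: 1267/16

AP,O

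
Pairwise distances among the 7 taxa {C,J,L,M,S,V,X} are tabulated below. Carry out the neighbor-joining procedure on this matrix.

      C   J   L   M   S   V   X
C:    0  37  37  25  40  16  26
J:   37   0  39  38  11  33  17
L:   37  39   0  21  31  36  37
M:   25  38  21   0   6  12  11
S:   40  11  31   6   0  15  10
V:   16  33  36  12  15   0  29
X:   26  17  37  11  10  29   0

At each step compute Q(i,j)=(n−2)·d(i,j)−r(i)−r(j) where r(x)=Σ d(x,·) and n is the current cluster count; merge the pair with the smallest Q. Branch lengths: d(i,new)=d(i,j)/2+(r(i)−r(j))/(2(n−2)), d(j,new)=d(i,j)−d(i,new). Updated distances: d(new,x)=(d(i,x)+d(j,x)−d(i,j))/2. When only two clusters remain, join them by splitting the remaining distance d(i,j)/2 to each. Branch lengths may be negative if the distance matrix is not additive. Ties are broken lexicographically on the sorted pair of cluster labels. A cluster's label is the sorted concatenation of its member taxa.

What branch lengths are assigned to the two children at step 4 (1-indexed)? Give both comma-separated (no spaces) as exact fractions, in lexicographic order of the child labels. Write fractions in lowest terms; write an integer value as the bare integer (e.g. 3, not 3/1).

iteration 1: select C,V (d=16, Q=-242); attach at lengths (12, 4); label the merged cluster CV
  updated: d(CV,J)=27, d(CV,L)=57/2, d(CV,M)=21/2, d(CV,S)=39/2, d(CV,X)=39/2
iteration 2: select J,S (d=11, Q=-331/2); attach at lengths (197/16, -21/16); label the merged cluster JS
  updated: d(CV,JS)=71/4, d(JS,L)=59/2, d(JS,M)=33/2, d(JS,X)=8
iteration 3: select JS,X (d=8, Q=-493/4); attach at lengths (27/8, 37/8); label the merged cluster JSX
  updated: d(CV,JSX)=117/8, d(JSX,L)=117/4, d(JSX,M)=39/4
iteration 4: select CV,JSX (d=117/8, Q=-78); attach at lengths (117/16, 117/16); label the merged cluster CJSVX
  updated: d(CJSVX,L)=345/16, d(CJSVX,M)=45/16
iteration 5: select CJSVX,L (d=345/16, Q=-363/8); attach at lengths (27/16, 159/8); label the merged cluster CJLSVX
  updated: d(CJLSVX,M)=9/8
iteration 6: select CJLSVX,M (d=9/8); attach at lengths (9/16, 9/16); label the merged cluster CJLMSVX
final tree: ((((C:12,V:4):117/16,((J:197/16,S:-21/16):27/8,X:37/8):117/16):27/16,L:159/8):9/16,M:9/16)
total length: 1157/16

117/16,117/16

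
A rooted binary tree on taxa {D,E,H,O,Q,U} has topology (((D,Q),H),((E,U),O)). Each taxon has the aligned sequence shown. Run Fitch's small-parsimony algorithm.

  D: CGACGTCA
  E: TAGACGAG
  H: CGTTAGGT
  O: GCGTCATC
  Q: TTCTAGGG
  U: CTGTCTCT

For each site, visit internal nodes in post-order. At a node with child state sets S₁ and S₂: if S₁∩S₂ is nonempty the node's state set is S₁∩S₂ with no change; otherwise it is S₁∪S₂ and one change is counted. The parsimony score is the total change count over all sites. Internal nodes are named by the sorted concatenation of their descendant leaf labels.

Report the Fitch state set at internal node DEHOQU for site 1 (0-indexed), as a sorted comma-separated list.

[col 0] DQ: children D:{C}, Q:{T} ∪→ {C,T}; cost 1
[col 0] DHQ: children DQ:{C,T}, H:{C} ∩→ {C}; cost 0
[col 0] EU: children E:{T}, U:{C} ∪→ {C,T}; cost 1
[col 0] EOU: children EU:{C,T}, O:{G} ∪→ {C,G,T}; cost 1
[col 0] DEHOQU: children DHQ:{C}, EOU:{C,G,T} ∩→ {C}; cost 0
[col 1] DQ: children D:{G}, Q:{T} ∪→ {G,T}; cost 1
[col 1] DHQ: children DQ:{G,T}, H:{G} ∩→ {G}; cost 0
[col 1] EU: children E:{A}, U:{T} ∪→ {A,T}; cost 1
[col 1] EOU: children EU:{A,T}, O:{C} ∪→ {A,C,T}; cost 1
[col 1] DEHOQU: children DHQ:{G}, EOU:{A,C,T} ∪→ {A,C,G,T}; cost 1
[col 2] DQ: children D:{A}, Q:{C} ∪→ {A,C}; cost 1
[col 2] DHQ: children DQ:{A,C}, H:{T} ∪→ {A,C,T}; cost 1
[col 2] EU: children E:{G}, U:{G} ∩→ {G}; cost 0
[col 2] EOU: children EU:{G}, O:{G} ∩→ {G}; cost 0
[col 2] DEHOQU: children DHQ:{A,C,T}, EOU:{G} ∪→ {A,C,G,T}; cost 1
[col 3] DQ: children D:{C}, Q:{T} ∪→ {C,T}; cost 1
[col 3] DHQ: children DQ:{C,T}, H:{T} ∩→ {T}; cost 0
[col 3] EU: children E:{A}, U:{T} ∪→ {A,T}; cost 1
[col 3] EOU: children EU:{A,T}, O:{T} ∩→ {T}; cost 0
[col 3] DEHOQU: children DHQ:{T}, EOU:{T} ∩→ {T}; cost 0
[col 4] DQ: children D:{G}, Q:{A} ∪→ {A,G}; cost 1
[col 4] DHQ: children DQ:{A,G}, H:{A} ∩→ {A}; cost 0
[col 4] EU: children E:{C}, U:{C} ∩→ {C}; cost 0
[col 4] EOU: children EU:{C}, O:{C} ∩→ {C}; cost 0
[col 4] DEHOQU: children DHQ:{A}, EOU:{C} ∪→ {A,C}; cost 1
[col 5] DQ: children D:{T}, Q:{G} ∪→ {G,T}; cost 1
[col 5] DHQ: children DQ:{G,T}, H:{G} ∩→ {G}; cost 0
[col 5] EU: children E:{G}, U:{T} ∪→ {G,T}; cost 1
[col 5] EOU: children EU:{G,T}, O:{A} ∪→ {A,G,T}; cost 1
[col 5] DEHOQU: children DHQ:{G}, EOU:{A,G,T} ∩→ {G}; cost 0
[col 6] DQ: children D:{C}, Q:{G} ∪→ {C,G}; cost 1
[col 6] DHQ: children DQ:{C,G}, H:{G} ∩→ {G}; cost 0
[col 6] EU: children E:{A}, U:{C} ∪→ {A,C}; cost 1
[col 6] EOU: children EU:{A,C}, O:{T} ∪→ {A,C,T}; cost 1
[col 6] DEHOQU: children DHQ:{G}, EOU:{A,C,T} ∪→ {A,C,G,T}; cost 1
[col 7] DQ: children D:{A}, Q:{G} ∪→ {A,G}; cost 1
[col 7] DHQ: children DQ:{A,G}, H:{T} ∪→ {A,G,T}; cost 1
[col 7] EU: children E:{G}, U:{T} ∪→ {G,T}; cost 1
[col 7] EOU: children EU:{G,T}, O:{C} ∪→ {C,G,T}; cost 1
[col 7] DEHOQU: children DHQ:{A,G,T}, EOU:{C,G,T} ∩→ {G,T}; cost 0
per-site changes: [3, 4, 3, 2, 2, 3, 4, 4]; total = 25

A,C,G,T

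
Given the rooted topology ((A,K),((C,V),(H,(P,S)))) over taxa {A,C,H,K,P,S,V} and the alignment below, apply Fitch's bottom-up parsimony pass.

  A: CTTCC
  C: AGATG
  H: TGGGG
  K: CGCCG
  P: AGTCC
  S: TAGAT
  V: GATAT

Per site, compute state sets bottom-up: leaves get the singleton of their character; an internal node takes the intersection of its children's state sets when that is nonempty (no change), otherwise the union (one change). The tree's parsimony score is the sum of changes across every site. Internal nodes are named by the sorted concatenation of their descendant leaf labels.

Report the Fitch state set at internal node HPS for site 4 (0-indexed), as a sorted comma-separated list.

C,G,T

[col 0] AK: children A:{C}, K:{C} ∩→ {C}; cost 0
[col 0] CV: children C:{A}, V:{G} ∪→ {A,G}; cost 1
[col 0] PS: children P:{A}, S:{T} ∪→ {A,T}; cost 1
[col 0] HPS: children H:{T}, PS:{A,T} ∩→ {T}; cost 0
[col 0] CHPSV: children CV:{A,G}, HPS:{T} ∪→ {A,G,T}; cost 1
[col 0] ACHKPSV: children AK:{C}, CHPSV:{A,G,T} ∪→ {A,C,G,T}; cost 1
[col 1] AK: children A:{T}, K:{G} ∪→ {G,T}; cost 1
[col 1] CV: children C:{G}, V:{A} ∪→ {A,G}; cost 1
[col 1] PS: children P:{G}, S:{A} ∪→ {A,G}; cost 1
[col 1] HPS: children H:{G}, PS:{A,G} ∩→ {G}; cost 0
[col 1] CHPSV: children CV:{A,G}, HPS:{G} ∩→ {G}; cost 0
[col 1] ACHKPSV: children AK:{G,T}, CHPSV:{G} ∩→ {G}; cost 0
[col 2] AK: children A:{T}, K:{C} ∪→ {C,T}; cost 1
[col 2] CV: children C:{A}, V:{T} ∪→ {A,T}; cost 1
[col 2] PS: children P:{T}, S:{G} ∪→ {G,T}; cost 1
[col 2] HPS: children H:{G}, PS:{G,T} ∩→ {G}; cost 0
[col 2] CHPSV: children CV:{A,T}, HPS:{G} ∪→ {A,G,T}; cost 1
[col 2] ACHKPSV: children AK:{C,T}, CHPSV:{A,G,T} ∩→ {T}; cost 0
[col 3] AK: children A:{C}, K:{C} ∩→ {C}; cost 0
[col 3] CV: children C:{T}, V:{A} ∪→ {A,T}; cost 1
[col 3] PS: children P:{C}, S:{A} ∪→ {A,C}; cost 1
[col 3] HPS: children H:{G}, PS:{A,C} ∪→ {A,C,G}; cost 1
[col 3] CHPSV: children CV:{A,T}, HPS:{A,C,G} ∩→ {A}; cost 0
[col 3] ACHKPSV: children AK:{C}, CHPSV:{A} ∪→ {A,C}; cost 1
[col 4] AK: children A:{C}, K:{G} ∪→ {C,G}; cost 1
[col 4] CV: children C:{G}, V:{T} ∪→ {G,T}; cost 1
[col 4] PS: children P:{C}, S:{T} ∪→ {C,T}; cost 1
[col 4] HPS: children H:{G}, PS:{C,T} ∪→ {C,G,T}; cost 1
[col 4] CHPSV: children CV:{G,T}, HPS:{C,G,T} ∩→ {G,T}; cost 0
[col 4] ACHKPSV: children AK:{C,G}, CHPSV:{G,T} ∩→ {G}; cost 0
per-site changes: [4, 3, 4, 4, 4]; total = 19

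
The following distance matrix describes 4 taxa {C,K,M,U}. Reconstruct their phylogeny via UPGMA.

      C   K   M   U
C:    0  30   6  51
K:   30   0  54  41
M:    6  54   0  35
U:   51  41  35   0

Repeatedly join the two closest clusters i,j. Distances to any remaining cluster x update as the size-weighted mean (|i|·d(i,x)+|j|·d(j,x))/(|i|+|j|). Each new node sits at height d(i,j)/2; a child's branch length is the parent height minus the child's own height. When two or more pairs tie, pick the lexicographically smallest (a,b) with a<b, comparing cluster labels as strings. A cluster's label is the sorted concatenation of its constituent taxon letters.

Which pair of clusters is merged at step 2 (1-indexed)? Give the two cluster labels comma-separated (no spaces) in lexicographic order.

K,U

step 1: merge (C,M) at d=6; branch lengths C→3, M→3; new cluster CM
  updated: d(CM,K)=42, d(CM,U)=43
step 2: merge (K,U) at d=41; branch lengths K→41/2, U→41/2; new cluster KU
  updated: d(CM,KU)=85/2
step 3: merge (CM,KU) at d=85/2; branch lengths CM→73/4, KU→3/4; new cluster CKMU
final tree: ((C:3,M:3):73/4,(K:41/2,U:41/2):3/4)
total length: 66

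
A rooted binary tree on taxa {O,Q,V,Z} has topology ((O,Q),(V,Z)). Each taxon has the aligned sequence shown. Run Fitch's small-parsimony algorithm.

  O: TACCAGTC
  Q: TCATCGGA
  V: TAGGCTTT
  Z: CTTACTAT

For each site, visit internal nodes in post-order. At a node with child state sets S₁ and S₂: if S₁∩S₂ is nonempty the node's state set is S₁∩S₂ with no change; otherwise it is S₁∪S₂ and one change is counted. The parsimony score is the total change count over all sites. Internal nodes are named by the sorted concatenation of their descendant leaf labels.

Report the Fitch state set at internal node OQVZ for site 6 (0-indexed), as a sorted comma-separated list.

OQ@0: {T} ∩ {T} = {T} (intersection, +0)
VZ@0: {T} ∪ {C} = {C,T} (union, +1)
OQVZ@0: {T} ∩ {C,T} = {T} (intersection, +0)
OQ@1: {A} ∪ {C} = {A,C} (union, +1)
VZ@1: {A} ∪ {T} = {A,T} (union, +1)
OQVZ@1: {A,C} ∩ {A,T} = {A} (intersection, +0)
OQ@2: {C} ∪ {A} = {A,C} (union, +1)
VZ@2: {G} ∪ {T} = {G,T} (union, +1)
OQVZ@2: {A,C} ∪ {G,T} = {A,C,G,T} (union, +1)
OQ@3: {C} ∪ {T} = {C,T} (union, +1)
VZ@3: {G} ∪ {A} = {A,G} (union, +1)
OQVZ@3: {C,T} ∪ {A,G} = {A,C,G,T} (union, +1)
OQ@4: {A} ∪ {C} = {A,C} (union, +1)
VZ@4: {C} ∩ {C} = {C} (intersection, +0)
OQVZ@4: {A,C} ∩ {C} = {C} (intersection, +0)
OQ@5: {G} ∩ {G} = {G} (intersection, +0)
VZ@5: {T} ∩ {T} = {T} (intersection, +0)
OQVZ@5: {G} ∪ {T} = {G,T} (union, +1)
OQ@6: {T} ∪ {G} = {G,T} (union, +1)
VZ@6: {T} ∪ {A} = {A,T} (union, +1)
OQVZ@6: {G,T} ∩ {A,T} = {T} (intersection, +0)
OQ@7: {C} ∪ {A} = {A,C} (union, +1)
VZ@7: {T} ∩ {T} = {T} (intersection, +0)
OQVZ@7: {A,C} ∪ {T} = {A,C,T} (union, +1)
per-site changes: [1, 2, 3, 3, 1, 1, 2, 2]; total = 15

T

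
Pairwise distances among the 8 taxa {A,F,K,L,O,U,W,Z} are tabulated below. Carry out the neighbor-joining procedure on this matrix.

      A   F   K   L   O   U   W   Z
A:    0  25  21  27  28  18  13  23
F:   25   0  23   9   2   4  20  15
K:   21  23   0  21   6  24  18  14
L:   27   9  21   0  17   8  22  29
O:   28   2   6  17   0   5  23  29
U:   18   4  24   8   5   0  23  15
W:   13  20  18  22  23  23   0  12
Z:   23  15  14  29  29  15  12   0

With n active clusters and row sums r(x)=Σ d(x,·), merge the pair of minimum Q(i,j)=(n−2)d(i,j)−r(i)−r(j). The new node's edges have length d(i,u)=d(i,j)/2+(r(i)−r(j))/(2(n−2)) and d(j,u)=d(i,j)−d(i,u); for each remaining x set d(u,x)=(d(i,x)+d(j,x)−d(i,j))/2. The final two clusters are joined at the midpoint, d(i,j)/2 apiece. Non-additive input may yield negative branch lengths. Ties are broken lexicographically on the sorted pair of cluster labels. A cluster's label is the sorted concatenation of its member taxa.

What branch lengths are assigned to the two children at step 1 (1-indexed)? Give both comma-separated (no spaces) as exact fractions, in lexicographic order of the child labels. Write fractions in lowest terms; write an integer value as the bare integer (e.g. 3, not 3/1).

17/2,9/2

iteration 1: select A,W (d=13, Q=-208); attach at lengths (17/2, 9/2); label the merged cluster AW
  updated: d(AW,F)=16, d(AW,K)=13, d(AW,L)=18, d(AW,O)=19, d(AW,U)=14, d(AW,Z)=11
iteration 2: select AW,Z (d=11, Q=-149); attach at lengths (33/10, 77/10); label the merged cluster AWZ
  updated: d(AWZ,F)=10, d(AWZ,K)=8, d(AWZ,L)=18, d(AWZ,O)=37/2, d(AWZ,U)=9
iteration 3: select AWZ,K (d=8, Q=-227/2); attach at lengths (27/16, 101/16); label the merged cluster AKWZ
  updated: d(AKWZ,F)=25/2, d(AKWZ,L)=31/2, d(AKWZ,O)=33/4, d(AKWZ,U)=25/2
iteration 4: select AKWZ,O (d=33/4, Q=-225/4); attach at lengths (55/8, 11/8); label the merged cluster AKOWZ
  updated: d(AKOWZ,F)=25/8, d(AKOWZ,L)=97/8, d(AKOWZ,U)=37/8
iteration 5: select AKOWZ,F (d=25/8, Q=-119/4); attach at lengths (5/2, 5/8); label the merged cluster AFKOWZ
  updated: d(AFKOWZ,L)=9, d(AFKOWZ,U)=11/4
iteration 6: select AFKOWZ,L (d=9, Q=-79/4); attach at lengths (15/8, 57/8); label the merged cluster AFKLOWZ
  updated: d(AFKLOWZ,U)=7/8
iteration 7: select AFKLOWZ,U (d=7/8); attach at lengths (7/16, 7/16); label the merged cluster AFKLOUWZ
final tree: (((((((A:17/2,W:9/2):33/10,Z:77/10):27/16,K:101/16):55/8,O:11/8):5/2,F:5/8):15/8,L:57/8):7/16,U:7/16)
total length: 213/4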